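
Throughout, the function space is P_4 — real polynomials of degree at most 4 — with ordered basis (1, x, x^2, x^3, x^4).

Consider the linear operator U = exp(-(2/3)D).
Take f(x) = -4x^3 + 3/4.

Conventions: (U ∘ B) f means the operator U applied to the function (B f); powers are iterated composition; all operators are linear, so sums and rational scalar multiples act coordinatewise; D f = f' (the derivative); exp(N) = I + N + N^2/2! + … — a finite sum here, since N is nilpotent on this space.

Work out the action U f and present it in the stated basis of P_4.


order-1 term: 8x^2
order-2 term: -(16/3)x
order-3 term: 32/27
the series for exp(-(2/3)D) f terminates at order 3
exp(-(2/3)D) f = -4x^3 + 8x^2 - (16/3)x + 209/108

g(x) = -4x^3 + 8x^2 - (16/3)x + 209/108


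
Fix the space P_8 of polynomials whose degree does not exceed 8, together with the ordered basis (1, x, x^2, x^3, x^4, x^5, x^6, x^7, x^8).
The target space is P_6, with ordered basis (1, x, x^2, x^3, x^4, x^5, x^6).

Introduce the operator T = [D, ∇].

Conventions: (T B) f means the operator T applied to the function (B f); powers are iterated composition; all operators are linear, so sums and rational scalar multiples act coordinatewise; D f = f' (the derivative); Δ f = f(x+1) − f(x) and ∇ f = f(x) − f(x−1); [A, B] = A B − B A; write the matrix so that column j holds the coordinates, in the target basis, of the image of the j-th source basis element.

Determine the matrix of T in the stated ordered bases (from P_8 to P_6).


image of 1: 0
image of x: 0
image of x^2: 0
image of x^3: 0
image of x^4: 0
image of x^5: 0
image of x^6: 0
image of x^7: 0
image of x^8: 0
each image's coordinates form column j of the matrix

the matrix is [[0, 0, 0, 0, 0, 0, 0, 0, 0]; [0, 0, 0, 0, 0, 0, 0, 0, 0]; [0, 0, 0, 0, 0, 0, 0, 0, 0]; [0, 0, 0, 0, 0, 0, 0, 0, 0]; [0, 0, 0, 0, 0, 0, 0, 0, 0]; [0, 0, 0, 0, 0, 0, 0, 0, 0]; [0, 0, 0, 0, 0, 0, 0, 0, 0]] (rows listed top to bottom)


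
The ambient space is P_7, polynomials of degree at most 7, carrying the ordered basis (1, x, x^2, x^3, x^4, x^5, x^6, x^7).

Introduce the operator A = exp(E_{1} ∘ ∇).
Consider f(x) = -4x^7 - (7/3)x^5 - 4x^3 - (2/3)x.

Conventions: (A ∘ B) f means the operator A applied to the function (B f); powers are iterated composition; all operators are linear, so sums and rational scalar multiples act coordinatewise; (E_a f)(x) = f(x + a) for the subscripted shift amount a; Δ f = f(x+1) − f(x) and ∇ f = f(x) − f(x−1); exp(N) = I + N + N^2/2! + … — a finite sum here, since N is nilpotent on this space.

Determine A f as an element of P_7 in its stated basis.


order-1 term: -28x^6 - 84x^5 - (455/3)x^4 - (490/3)x^3 - (358/3)x^2 - (155/3)x - 11
order-2 term: -84x^5 - 420x^4 - (3010/3)x^3 - 1330x^2 - (2885/3)x - 299
order-3 term: -140x^4 - 840x^3 - (6370/3)x^2 - 2590x - 3799/3
order-4 term: -140x^3 - 840x^2 - (5495/3)x - 4270/3
order-5 term: -84x^2 - 420x - 1687/3
order-6 term: -28x - 84
order-7 term: -4
the series for exp(E_{1} ∘ ∇) f terminates at order 7
exp(E_{1} ∘ ∇) f = -4x^7 - 28x^6 - (511/3)x^5 - (2135/3)x^4 - (6452/3)x^3 - (13490/3)x^2 - (17651/3)x - 3650

the image equals g(x) = -4x^7 - 28x^6 - (511/3)x^5 - (2135/3)x^4 - (6452/3)x^3 - (13490/3)x^2 - (17651/3)x - 3650


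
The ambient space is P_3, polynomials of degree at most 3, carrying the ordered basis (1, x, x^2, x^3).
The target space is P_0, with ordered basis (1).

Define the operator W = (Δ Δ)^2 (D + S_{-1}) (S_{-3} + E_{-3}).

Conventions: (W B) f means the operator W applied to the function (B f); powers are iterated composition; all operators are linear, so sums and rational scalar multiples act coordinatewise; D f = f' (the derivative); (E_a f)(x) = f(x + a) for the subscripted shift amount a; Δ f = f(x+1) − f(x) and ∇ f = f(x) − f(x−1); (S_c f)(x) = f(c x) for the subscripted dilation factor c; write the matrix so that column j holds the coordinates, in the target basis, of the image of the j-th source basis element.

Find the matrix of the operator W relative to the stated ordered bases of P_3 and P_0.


the matrix is [[0, 0, 0, 0]] (rows listed top to bottom)

image of 1: 0
image of x: 0
image of x^2: 0
image of x^3: 0
each image's coordinates form column j of the matrix


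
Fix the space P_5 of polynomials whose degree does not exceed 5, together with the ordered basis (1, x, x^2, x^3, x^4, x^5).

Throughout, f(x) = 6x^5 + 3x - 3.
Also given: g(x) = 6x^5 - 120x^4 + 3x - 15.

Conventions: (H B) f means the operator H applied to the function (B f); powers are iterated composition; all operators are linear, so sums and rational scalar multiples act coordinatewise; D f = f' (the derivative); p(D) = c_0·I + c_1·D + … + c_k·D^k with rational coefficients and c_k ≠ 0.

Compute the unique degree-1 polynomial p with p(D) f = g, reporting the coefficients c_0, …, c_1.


D^0 f = 6x^5 + 3x - 3
D^1 f = 30x^4 + 3
matching coefficients of g against c_0 f + c_1 Df + … from the top degree down determines the c_i
solution: c_0 = 1, c_1 = -4

c_0 = 1, c_1 = -4


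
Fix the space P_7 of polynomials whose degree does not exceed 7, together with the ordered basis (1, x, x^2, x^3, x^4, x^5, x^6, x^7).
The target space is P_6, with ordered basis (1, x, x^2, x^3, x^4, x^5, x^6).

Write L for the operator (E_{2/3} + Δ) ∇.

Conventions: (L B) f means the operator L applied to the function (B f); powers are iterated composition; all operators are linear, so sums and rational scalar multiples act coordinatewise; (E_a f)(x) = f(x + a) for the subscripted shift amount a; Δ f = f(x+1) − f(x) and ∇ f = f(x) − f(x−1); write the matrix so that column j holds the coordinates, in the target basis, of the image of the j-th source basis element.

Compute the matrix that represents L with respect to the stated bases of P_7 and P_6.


image of 1: 0
image of x: 1
image of x^2: 2x + 7/3
image of x^3: 3x^2 + 7x + 1/3
image of x^4: 4x^3 + 14x^2 + (4/3)x + 59/27
image of x^5: 5x^4 + (70/3)x^3 + (10/3)x^2 + (295/27)x + 11/81
image of x^6: 6x^5 + 35x^4 + (20/3)x^3 + (295/9)x^2 + (22/27)x + 169/81
image of x^7: 7x^6 + 49x^5 + (35/3)x^4 + (2065/27)x^3 + (77/27)x^2 + (1183/81)x + 43/729
each image's coordinates form column j of the matrix

the matrix is [[0, 1, 7/3, 1/3, 59/27, 11/81, 169/81, 43/729]; [0, 0, 2, 7, 4/3, 295/27, 22/27, 1183/81]; [0, 0, 0, 3, 14, 10/3, 295/9, 77/27]; [0, 0, 0, 0, 4, 70/3, 20/3, 2065/27]; [0, 0, 0, 0, 0, 5, 35, 35/3]; [0, 0, 0, 0, 0, 0, 6, 49]; [0, 0, 0, 0, 0, 0, 0, 7]] (rows listed top to bottom)


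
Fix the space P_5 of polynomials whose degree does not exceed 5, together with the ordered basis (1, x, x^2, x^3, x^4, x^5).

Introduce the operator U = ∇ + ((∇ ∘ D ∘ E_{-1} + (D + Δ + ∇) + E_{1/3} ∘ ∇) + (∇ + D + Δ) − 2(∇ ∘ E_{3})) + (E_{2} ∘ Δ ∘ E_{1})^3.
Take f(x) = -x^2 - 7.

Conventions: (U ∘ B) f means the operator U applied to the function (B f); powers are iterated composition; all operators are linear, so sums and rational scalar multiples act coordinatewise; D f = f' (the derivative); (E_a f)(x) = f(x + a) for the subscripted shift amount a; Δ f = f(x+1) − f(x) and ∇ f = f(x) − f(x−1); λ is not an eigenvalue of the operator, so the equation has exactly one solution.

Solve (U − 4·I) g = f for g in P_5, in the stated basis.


write g with unknown coordinates in the stated basis and equate coefficients in (U − 4·I) g = f
solving from the highest basis element down gives g = (1/4)x^2 + (3/4)x + 55/24
check: U g = 3x + 13/6
so U g − 4·g = -x^2 - 7 = f ✓

the image equals g(x) = (1/4)x^2 + (3/4)x + 55/24


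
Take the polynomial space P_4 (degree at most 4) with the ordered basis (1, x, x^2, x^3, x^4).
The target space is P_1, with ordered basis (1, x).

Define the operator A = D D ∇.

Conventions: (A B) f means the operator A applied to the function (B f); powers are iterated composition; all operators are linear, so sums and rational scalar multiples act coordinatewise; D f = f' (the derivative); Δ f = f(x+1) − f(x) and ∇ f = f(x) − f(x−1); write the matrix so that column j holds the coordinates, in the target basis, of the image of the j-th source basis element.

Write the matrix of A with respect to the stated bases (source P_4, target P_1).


image of 1: 0
image of x: 0
image of x^2: 0
image of x^3: 6
image of x^4: 24x - 12
each image's coordinates form column j of the matrix

the matrix is [[0, 0, 0, 6, -12]; [0, 0, 0, 0, 24]] (rows listed top to bottom)


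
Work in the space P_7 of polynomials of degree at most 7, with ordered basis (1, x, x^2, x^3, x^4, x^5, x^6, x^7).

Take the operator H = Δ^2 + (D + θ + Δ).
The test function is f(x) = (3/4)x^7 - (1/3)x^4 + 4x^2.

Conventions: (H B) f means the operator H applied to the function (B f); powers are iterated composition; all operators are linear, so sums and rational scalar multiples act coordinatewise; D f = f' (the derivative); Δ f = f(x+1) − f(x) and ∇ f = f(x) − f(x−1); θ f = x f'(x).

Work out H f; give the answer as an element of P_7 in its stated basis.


g(x) = (21/4)x^7 + (21/2)x^6 + (189/4)x^5 + (2189/12)x^4 + (4693/12)x^3 + (1961/4)x^2 + (4049/12)x + 409/4

Δ f = (21/4)x^6 + (63/4)x^5 + (105/4)x^4 + (299/12)x^3 + (55/4)x^2 + (143/12)x + 53/12
Δ Δ f = (63/2)x^5 + (315/2)x^4 + (735/2)x^3 + (937/2)x^2 + (635/2)x + 587/6
D f = (21/4)x^6 - (4/3)x^3 + 8x
θ f = (21/4)x^7 - (4/3)x^4 + 8x^2
Δ f = (21/4)x^6 + (63/4)x^5 + (105/4)x^4 + (299/12)x^3 + (55/4)x^2 + (143/12)x + 53/12
(D + θ + Δ) f = (21/4)x^7 + (21/2)x^6 + (63/4)x^5 + (299/12)x^4 + (283/12)x^3 + (87/4)x^2 + (239/12)x + 53/12
(Δ^2 + (D + θ + Δ)) f = (21/4)x^7 + (21/2)x^6 + (189/4)x^5 + (2189/12)x^4 + (4693/12)x^3 + (1961/4)x^2 + (4049/12)x + 409/4


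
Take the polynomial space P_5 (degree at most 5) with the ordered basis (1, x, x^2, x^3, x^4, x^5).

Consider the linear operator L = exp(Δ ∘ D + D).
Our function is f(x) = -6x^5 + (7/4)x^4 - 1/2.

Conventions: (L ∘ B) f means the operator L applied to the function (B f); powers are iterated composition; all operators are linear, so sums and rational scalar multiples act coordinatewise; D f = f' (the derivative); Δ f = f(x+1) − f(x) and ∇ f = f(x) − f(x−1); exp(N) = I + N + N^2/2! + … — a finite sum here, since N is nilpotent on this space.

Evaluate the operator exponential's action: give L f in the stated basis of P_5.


the image equals g(x) = -6x^5 - (113/4)x^4 - 173x^3 - (1137/2)x^2 - 1160x - 4419/4

order-1 term: -30x^4 - 113x^3 - 159x^2 - 99x - 23
order-2 term: -60x^3 - (699/2)x^2 - 678x - 438
order-3 term: -60x^2 - 353x - 519
order-4 term: -30x - 473/4
order-5 term: -6
the series for exp(Δ ∘ D + D) f terminates at order 5
exp(Δ ∘ D + D) f = -6x^5 - (113/4)x^4 - 173x^3 - (1137/2)x^2 - 1160x - 4419/4


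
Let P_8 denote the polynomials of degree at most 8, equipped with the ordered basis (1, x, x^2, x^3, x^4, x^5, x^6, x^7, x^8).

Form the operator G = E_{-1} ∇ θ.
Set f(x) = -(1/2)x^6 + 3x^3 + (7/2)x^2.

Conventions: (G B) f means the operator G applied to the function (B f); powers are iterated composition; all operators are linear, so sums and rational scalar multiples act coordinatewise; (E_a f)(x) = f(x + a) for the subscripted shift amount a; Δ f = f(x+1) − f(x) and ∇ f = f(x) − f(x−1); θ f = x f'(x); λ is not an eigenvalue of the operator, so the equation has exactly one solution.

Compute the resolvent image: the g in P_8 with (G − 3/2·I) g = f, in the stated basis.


write g with unknown coordinates in the stated basis and equate coefficients in (G − 3/2·I) g = f
solving from the highest basis element down gives g = (1/3)x^6 + 8x^5 + (220/3)x^4 + (1502/9)x^3 - (2863/3)x^2 - (5476/3)x + 24716/9
check: G g = 12x^5 + 110x^4 + (760/3)x^3 - 1428x^2 - 2738x + 12358/3
so G g − 3/2·g = -(1/2)x^6 + 3x^3 + (7/2)x^2 = f ✓

g(x) = (1/3)x^6 + 8x^5 + (220/3)x^4 + (1502/9)x^3 - (2863/3)x^2 - (5476/3)x + 24716/9


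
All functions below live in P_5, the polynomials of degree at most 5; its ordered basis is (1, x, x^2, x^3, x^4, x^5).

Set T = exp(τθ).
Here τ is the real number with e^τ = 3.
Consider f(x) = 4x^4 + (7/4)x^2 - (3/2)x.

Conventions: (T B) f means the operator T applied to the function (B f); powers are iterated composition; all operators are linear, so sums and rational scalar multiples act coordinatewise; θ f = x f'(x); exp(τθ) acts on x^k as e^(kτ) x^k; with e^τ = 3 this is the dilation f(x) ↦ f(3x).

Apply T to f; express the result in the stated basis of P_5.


the image equals g(x) = 324x^4 + (63/4)x^2 - (9/2)x

exp(τθ) x^k = e^(kτ) x^k; with e^τ = 3 this sends x^k to 3^k x^k
x ↦ 3 x
x^2 ↦ 9 x^2
x^4 ↦ 81 x^4
applying this coordinatewise to f: exp(τθ) f = 324x^4 + (63/4)x^2 - (9/2)x


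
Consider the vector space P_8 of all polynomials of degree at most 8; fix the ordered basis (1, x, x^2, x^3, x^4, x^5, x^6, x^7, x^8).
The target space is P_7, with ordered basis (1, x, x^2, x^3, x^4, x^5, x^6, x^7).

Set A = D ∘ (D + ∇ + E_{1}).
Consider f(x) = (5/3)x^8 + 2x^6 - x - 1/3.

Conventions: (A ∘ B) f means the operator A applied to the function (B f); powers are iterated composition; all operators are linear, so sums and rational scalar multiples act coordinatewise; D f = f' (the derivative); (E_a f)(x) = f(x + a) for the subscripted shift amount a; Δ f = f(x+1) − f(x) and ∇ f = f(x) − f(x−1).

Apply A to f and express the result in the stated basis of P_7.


the image equals g(x) = (40/3)x^7 + 280x^6 + 12x^5 + (3340/3)x^4 + 800x^2 + 149/3

D f = (40/3)x^7 + 12x^5 - 1
∇ f = (40/3)x^7 - (140/3)x^6 + (316/3)x^5 - (440/3)x^4 + (400/3)x^3 - (230/3)x^2 + (76/3)x - 14/3
E_{1} f = (5/3)x^8 + (40/3)x^7 + (146/3)x^6 + (316/3)x^5 + (440/3)x^4 + (400/3)x^3 + (230/3)x^2 + (73/3)x + 7/3
(D + ∇ + E_{1}) f = (5/3)x^8 + 40x^7 + 2x^6 + (668/3)x^5 + (800/3)x^3 + (149/3)x - 10/3
D (D + ∇ + E_{1}) f = (40/3)x^7 + 280x^6 + 12x^5 + (3340/3)x^4 + 800x^2 + 149/3


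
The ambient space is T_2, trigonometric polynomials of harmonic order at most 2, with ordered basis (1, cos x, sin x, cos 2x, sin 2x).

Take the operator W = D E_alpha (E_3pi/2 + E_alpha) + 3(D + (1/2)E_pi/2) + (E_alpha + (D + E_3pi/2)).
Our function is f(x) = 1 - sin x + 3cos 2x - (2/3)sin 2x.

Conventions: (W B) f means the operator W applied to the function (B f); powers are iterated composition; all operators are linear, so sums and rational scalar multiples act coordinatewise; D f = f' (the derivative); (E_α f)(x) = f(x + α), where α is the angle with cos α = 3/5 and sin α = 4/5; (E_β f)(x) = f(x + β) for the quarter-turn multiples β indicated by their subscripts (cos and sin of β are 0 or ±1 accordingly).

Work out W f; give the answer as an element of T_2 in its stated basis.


E_3pi/2 f = 1 + cos x - 3cos 2x + (2/3)sin 2x
E_alpha f = 1 - (4/5)cos x - (3/5)sin x - (37/25)cos 2x - (202/75)sin 2x
(E_3pi/2 + E_alpha) f = 2 + (1/5)cos x - (3/5)sin x - (112/25)cos 2x - (152/75)sin 2x
E_alpha (E_3pi/2 + E_alpha) f = 2 - (9/25)cos x - (13/25)sin x - (432/625)cos 2x + (9128/1875)sin 2x
D E_alpha (E_3pi/2 + E_alpha) f = -(13/25)cos x + (9/25)sin x + (18256/1875)cos 2x + (864/625)sin 2x
D f = -cos x - (4/3)cos 2x - 6sin 2x
E_pi/2 f = 1 - cos x - 3cos 2x + (2/3)sin 2x
((1/2)E_pi/2) f = 1/2 - (1/2)cos x - (3/2)cos 2x + (1/3)sin 2x
(D + (1/2)E_pi/2) f = 1/2 - (3/2)cos x - (17/6)cos 2x - (17/3)sin 2x
(3(D + (1/2)E_pi/2)) f = 3/2 - (9/2)cos x - (17/2)cos 2x - 17sin 2x
E_alpha f = 1 - (4/5)cos x - (3/5)sin x - (37/25)cos 2x - (202/75)sin 2x
D f = -cos x - (4/3)cos 2x - 6sin 2x
E_3pi/2 f = 1 + cos x - 3cos 2x + (2/3)sin 2x
(D + E_3pi/2) f = 1 - (13/3)cos 2x - (16/3)sin 2x
(E_alpha + (D + E_3pi/2)) f = 2 - (4/5)cos x - (3/5)sin x - (436/75)cos 2x - (602/75)sin 2x
(D E_alpha (E_3pi/2 + E_alpha) + 3(D + (1/2)E_pi/2) + (E_alpha + (D + E_3pi/2))) f = 7/2 - (291/50)cos x - (6/25)sin x - (5721/1250)cos 2x - (44333/1875)sin 2x

the result is g(x) = 7/2 - (291/50)cos x - (6/25)sin x - (5721/1250)cos 2x - (44333/1875)sin 2x


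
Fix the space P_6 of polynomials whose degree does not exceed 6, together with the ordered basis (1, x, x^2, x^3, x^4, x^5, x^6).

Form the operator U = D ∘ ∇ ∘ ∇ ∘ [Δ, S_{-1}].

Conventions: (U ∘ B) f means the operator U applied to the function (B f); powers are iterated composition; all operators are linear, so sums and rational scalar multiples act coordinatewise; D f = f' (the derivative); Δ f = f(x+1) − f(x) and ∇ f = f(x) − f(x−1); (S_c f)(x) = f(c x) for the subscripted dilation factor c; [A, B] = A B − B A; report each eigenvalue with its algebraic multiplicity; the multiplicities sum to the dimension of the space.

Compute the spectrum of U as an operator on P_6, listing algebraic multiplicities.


λ = 0 (multiplicity 7)

image of 1: 0
image of x: 0
image of x^2: 0
image of x^3: 0
image of x^4: 48
image of x^5: -240x + 240
image of x^6: 720x^2 - 1440x + 1080
the matrix is upper triangular; its diagonal is (0, 0, 0, 0, 0, 0, 0)
for a triangular matrix the eigenvalues are the diagonal entries, with algebraic multiplicity their repetition count


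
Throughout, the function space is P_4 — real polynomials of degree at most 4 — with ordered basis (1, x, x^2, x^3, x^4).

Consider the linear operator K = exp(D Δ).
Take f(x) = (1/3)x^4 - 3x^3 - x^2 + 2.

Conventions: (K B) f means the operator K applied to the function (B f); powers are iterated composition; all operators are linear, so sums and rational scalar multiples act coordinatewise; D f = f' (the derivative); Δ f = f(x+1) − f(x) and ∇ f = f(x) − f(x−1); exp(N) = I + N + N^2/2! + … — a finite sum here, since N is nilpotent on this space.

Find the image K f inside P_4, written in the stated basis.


order-1 term: 4x^2 - 14x - 29/3
order-2 term: 4
the series for exp(D Δ) f terminates at order 2
exp(D Δ) f = (1/3)x^4 - 3x^3 + 3x^2 - 14x - 11/3

the result is g(x) = (1/3)x^4 - 3x^3 + 3x^2 - 14x - 11/3


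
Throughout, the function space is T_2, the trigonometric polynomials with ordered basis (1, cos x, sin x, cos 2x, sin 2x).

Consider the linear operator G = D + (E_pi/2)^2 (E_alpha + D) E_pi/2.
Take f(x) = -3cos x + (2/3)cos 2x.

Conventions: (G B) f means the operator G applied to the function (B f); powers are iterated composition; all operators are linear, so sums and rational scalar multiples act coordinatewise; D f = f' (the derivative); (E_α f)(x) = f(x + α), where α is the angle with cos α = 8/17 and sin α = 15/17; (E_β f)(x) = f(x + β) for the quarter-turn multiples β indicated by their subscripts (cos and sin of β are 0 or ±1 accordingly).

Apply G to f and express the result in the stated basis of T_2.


D f = 3sin x - (4/3)sin 2x
E_pi/2 f = 3sin x - (2/3)cos 2x
E_alpha E_pi/2 f = (45/17)cos x + (24/17)sin x + (322/867)cos 2x + (160/289)sin 2x
D E_pi/2 f = 3cos x + (4/3)sin 2x
(E_alpha + D) E_pi/2 f = (96/17)cos x + (24/17)sin x + (322/867)cos 2x + (1636/867)sin 2x
E_pi/2 (E_alpha + D) E_pi/2 f = (24/17)cos x - (96/17)sin x - (322/867)cos 2x - (1636/867)sin 2x
E_pi/2 E_pi/2 (E_alpha + D) E_pi/2 f = -(96/17)cos x - (24/17)sin x + (322/867)cos 2x + (1636/867)sin 2x
(D + (E_pi/2)^2 (E_alpha + D) E_pi/2) f = -(96/17)cos x + (27/17)sin x + (322/867)cos 2x + (160/289)sin 2x

the image equals g(x) = -(96/17)cos x + (27/17)sin x + (322/867)cos 2x + (160/289)sin 2x


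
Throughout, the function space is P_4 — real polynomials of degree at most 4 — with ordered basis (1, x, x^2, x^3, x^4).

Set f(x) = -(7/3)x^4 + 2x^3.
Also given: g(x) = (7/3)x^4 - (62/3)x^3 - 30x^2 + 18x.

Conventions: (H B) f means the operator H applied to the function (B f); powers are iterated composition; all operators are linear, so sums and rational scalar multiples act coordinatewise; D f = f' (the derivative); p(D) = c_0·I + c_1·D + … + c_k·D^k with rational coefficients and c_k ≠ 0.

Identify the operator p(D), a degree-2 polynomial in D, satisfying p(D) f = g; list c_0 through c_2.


c_0 = -1, c_1 = 2, c_2 = 3/2

D^0 f = -(7/3)x^4 + 2x^3
D^1 f = -(28/3)x^3 + 6x^2
D^2 f = -28x^2 + 12x
matching coefficients of g against c_0 f + c_1 Df + … from the top degree down determines the c_i
solution: c_0 = -1, c_1 = 2, c_2 = 3/2


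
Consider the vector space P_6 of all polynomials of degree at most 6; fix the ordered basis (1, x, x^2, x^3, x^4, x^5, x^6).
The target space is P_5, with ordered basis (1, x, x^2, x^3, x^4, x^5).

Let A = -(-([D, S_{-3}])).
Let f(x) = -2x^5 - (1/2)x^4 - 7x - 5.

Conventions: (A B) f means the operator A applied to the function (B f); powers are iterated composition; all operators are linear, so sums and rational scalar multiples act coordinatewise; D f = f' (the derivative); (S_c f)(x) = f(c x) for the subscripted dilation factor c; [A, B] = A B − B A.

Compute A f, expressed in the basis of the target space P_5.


S_{-3} f = 486x^5 - (81/2)x^4 + 21x - 5
D S_{-3} f = 2430x^4 - 162x^3 + 21
D f = -10x^4 - 2x^3 - 7
S_{-3} D f = -810x^4 + 54x^3 - 7
[D, S_{-3}] f = 3240x^4 - 216x^3 + 28
(-([D, S_{-3}])) f = -3240x^4 + 216x^3 - 28
(-(-([D, S_{-3}]))) f = 3240x^4 - 216x^3 + 28

the image equals g(x) = 3240x^4 - 216x^3 + 28


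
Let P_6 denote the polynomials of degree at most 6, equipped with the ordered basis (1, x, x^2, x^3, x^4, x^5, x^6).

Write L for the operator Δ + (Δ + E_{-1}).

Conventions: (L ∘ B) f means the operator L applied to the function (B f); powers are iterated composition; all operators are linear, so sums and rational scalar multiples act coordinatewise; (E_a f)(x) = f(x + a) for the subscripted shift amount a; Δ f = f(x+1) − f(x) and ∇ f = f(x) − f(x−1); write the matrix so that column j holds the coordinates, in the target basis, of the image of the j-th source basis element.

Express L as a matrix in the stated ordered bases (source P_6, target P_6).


image of 1: 1
image of x: x + 1
image of x^2: x^2 + 2x + 3
image of x^3: x^3 + 3x^2 + 9x + 1
image of x^4: x^4 + 4x^3 + 18x^2 + 4x + 3
image of x^5: x^5 + 5x^4 + 30x^3 + 10x^2 + 15x + 1
image of x^6: x^6 + 6x^5 + 45x^4 + 20x^3 + 45x^2 + 6x + 3
each image's coordinates form column j of the matrix

the matrix is [[1, 1, 3, 1, 3, 1, 3]; [0, 1, 2, 9, 4, 15, 6]; [0, 0, 1, 3, 18, 10, 45]; [0, 0, 0, 1, 4, 30, 20]; [0, 0, 0, 0, 1, 5, 45]; [0, 0, 0, 0, 0, 1, 6]; [0, 0, 0, 0, 0, 0, 1]] (rows listed top to bottom)


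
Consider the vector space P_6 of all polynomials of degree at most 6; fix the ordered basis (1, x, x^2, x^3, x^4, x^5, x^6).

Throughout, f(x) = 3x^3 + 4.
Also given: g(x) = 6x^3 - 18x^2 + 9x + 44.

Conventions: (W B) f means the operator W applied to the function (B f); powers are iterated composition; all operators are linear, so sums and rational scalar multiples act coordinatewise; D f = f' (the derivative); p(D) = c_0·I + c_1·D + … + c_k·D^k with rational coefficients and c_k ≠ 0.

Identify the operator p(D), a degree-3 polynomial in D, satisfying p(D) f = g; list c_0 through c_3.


D^0 f = 3x^3 + 4
D^1 f = 9x^2
D^2 f = 18x
D^3 f = 18
matching coefficients of g against c_0 f + c_1 Df + … from the top degree down determines the c_i
solution: c_0 = 2, c_1 = -2, c_2 = 1/2, c_3 = 2

p(D) = 2·I − 2·D + (1/2)·D^2 + 2·D^3, i.e. c_0 = 2, c_1 = -2, c_2 = 1/2, c_3 = 2


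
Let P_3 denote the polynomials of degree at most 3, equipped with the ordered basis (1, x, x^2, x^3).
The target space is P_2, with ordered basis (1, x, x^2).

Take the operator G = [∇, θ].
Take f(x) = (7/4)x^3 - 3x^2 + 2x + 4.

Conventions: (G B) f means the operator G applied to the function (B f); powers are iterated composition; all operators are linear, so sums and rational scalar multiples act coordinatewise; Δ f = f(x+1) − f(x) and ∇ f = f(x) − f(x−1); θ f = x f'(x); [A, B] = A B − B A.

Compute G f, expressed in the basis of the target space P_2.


g(x) = (21/4)x^2 - (33/2)x + 53/4

θ f = (21/4)x^3 - 6x^2 + 2x
∇ θ f = (63/4)x^2 - (111/4)x + 53/4
∇ f = (21/4)x^2 - (45/4)x + 27/4
θ ∇ f = (21/2)x^2 - (45/4)x
[∇, θ] f = (21/4)x^2 - (33/2)x + 53/4


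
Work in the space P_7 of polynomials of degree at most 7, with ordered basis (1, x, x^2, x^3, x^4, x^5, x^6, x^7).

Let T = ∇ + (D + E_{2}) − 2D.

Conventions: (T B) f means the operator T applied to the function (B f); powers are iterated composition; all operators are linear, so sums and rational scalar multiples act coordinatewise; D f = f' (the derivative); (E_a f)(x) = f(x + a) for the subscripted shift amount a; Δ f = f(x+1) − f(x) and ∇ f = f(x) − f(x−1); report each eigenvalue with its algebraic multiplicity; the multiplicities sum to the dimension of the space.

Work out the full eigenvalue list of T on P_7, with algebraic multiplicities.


image of 1: 1
image of x: x + 2
image of x^2: x^2 + 4x + 3
image of x^3: x^3 + 6x^2 + 9x + 9
image of x^4: x^4 + 8x^3 + 18x^2 + 36x + 15
image of x^5: x^5 + 10x^4 + 30x^3 + 90x^2 + 75x + 33
image of x^6: x^6 + 12x^5 + 45x^4 + 180x^3 + 225x^2 + 198x + 63
image of x^7: x^7 + 14x^6 + 63x^5 + 315x^4 + 525x^3 + 693x^2 + 441x + 129
the matrix is upper triangular; its diagonal is (1, 1, 1, 1, 1, 1, 1, 1)
for a triangular matrix the eigenvalues are the diagonal entries, with algebraic multiplicity their repetition count

λ = 1 (multiplicity 8)


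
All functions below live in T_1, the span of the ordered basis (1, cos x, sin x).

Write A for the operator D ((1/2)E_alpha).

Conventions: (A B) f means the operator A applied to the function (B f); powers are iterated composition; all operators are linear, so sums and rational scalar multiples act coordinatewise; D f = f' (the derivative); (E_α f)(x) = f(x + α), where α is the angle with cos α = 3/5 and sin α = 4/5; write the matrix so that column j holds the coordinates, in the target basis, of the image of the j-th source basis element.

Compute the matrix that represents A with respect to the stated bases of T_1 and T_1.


the matrix is [[0, 0, 0]; [0, -2/5, 3/10]; [0, -3/10, -2/5]] (rows listed top to bottom)

image of 1: 0
image of cos x: -(2/5)cos x - (3/10)sin x
image of sin x: (3/10)cos x - (2/5)sin x
each image's coordinates form column j of the matrix


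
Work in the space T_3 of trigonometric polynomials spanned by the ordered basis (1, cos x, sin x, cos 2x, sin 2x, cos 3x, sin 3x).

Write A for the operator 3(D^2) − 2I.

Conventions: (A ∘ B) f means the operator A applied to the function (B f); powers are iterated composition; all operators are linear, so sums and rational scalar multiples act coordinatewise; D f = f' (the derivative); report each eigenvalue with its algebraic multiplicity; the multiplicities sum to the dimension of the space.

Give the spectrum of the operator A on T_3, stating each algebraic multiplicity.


image of 1: -2
image of cos x: -5cos x
image of sin x: -5sin x
image of cos 2x: -14cos 2x
image of sin 2x: -14sin 2x
image of cos 3x: -29cos 3x
image of sin 3x: -29sin 3x
the matrix is diagonal; its diagonal is (-2, -5, -5, -14, -14, -29, -29)
for a triangular matrix the eigenvalues are the diagonal entries, with algebraic multiplicity their repetition count

λ = -29 (multiplicity 2), λ = -14 (multiplicity 2), λ = -5 (multiplicity 2), λ = -2 (multiplicity 1)


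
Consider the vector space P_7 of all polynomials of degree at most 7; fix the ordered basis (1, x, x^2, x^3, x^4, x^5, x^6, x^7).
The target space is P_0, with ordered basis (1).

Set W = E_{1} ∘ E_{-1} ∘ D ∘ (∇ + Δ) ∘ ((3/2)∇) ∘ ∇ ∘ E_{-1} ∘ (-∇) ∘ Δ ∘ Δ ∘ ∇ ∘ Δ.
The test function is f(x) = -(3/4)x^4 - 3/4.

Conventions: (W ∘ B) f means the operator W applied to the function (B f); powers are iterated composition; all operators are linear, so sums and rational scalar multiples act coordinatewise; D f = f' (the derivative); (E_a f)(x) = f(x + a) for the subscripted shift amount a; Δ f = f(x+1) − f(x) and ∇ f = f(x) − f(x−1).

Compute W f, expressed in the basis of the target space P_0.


the image equals g(x) = 0

Δ f = -3x^3 - (9/2)x^2 - 3x - 3/4
∇ Δ f = -9x^2 - 3/2
Δ ∇ Δ f = -18x - 9
Δ Δ ∇ Δ f = -18
∇ (Δ ∘ Δ ∘ ∇) Δ f = 0
(-∇) (Δ ∘ Δ ∘ ∇) Δ f = 0
E_{-1} ((-∇) ∘ Δ ∘ Δ ∘ ∇ ∘ Δ) f = 0
∇ E_{-1} ((-∇) ∘ Δ ∘ Δ ∘ ∇ ∘ Δ) f = 0
∇ (∇ ∘ E_{-1}) ((-∇) ∘ Δ ∘ Δ ∘ ∇ ∘ Δ) f = 0
((3/2)∇) (∇ ∘ E_{-1}) ((-∇) ∘ Δ ∘ Δ ∘ ∇ ∘ Δ) f = 0
∇ (((3/2)∇) ∘ ∇ ∘ E_{-1} ∘ (-∇) ∘ Δ ∘ Δ ∘ ∇ ∘ Δ) f = 0
Δ (((3/2)∇) ∘ ∇ ∘ E_{-1} ∘ (-∇) ∘ Δ ∘ Δ ∘ ∇ ∘ Δ) f = 0
(∇ + Δ) (((3/2)∇) ∘ ∇ ∘ E_{-1} ∘ (-∇) ∘ Δ ∘ Δ ∘ ∇ ∘ Δ) f = 0
D (∇ + Δ) (((3/2)∇) ∘ ∇ ∘ E_{-1} ∘ (-∇) ∘ Δ ∘ Δ ∘ ∇ ∘ Δ) f = 0
E_{-1} D (∇ + Δ) (((3/2)∇) ∘ ∇ ∘ E_{-1} ∘ (-∇) ∘ Δ ∘ Δ ∘ ∇ ∘ Δ) f = 0
E_{1} E_{-1} D (∇ + Δ) (((3/2)∇) ∘ ∇ ∘ E_{-1} ∘ (-∇) ∘ Δ ∘ Δ ∘ ∇ ∘ Δ) f = 0


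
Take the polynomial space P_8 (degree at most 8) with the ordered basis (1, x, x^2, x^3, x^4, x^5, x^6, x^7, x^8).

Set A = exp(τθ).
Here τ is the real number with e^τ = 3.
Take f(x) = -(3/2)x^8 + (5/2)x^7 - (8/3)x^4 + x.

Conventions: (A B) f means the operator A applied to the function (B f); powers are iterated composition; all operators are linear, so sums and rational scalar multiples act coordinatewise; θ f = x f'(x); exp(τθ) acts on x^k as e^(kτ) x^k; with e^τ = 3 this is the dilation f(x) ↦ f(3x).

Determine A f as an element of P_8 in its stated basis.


the result is g(x) = -(19683/2)x^8 + (10935/2)x^7 - 216x^4 + 3x

exp(τθ) x^k = e^(kτ) x^k; with e^τ = 3 this sends x^k to 3^k x^k
x ↦ 3 x
x^4 ↦ 81 x^4
x^7 ↦ 2187 x^7
x^8 ↦ 6561 x^8
applying this coordinatewise to f: exp(τθ) f = -(19683/2)x^8 + (10935/2)x^7 - 216x^4 + 3x


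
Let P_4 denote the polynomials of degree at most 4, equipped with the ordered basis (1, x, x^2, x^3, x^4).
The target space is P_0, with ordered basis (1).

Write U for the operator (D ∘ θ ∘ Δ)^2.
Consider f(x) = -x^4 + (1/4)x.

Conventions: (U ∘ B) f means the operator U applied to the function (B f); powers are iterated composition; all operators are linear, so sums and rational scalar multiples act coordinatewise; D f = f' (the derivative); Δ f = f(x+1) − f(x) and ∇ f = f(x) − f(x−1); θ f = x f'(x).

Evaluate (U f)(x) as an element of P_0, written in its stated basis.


Δ f = -4x^3 - 6x^2 - 4x - 3/4
θ Δ f = -12x^3 - 12x^2 - 4x
D θ Δ f = -36x^2 - 24x - 4
Δ (D ∘ θ ∘ Δ) f = -72x - 60
θ Δ (D ∘ θ ∘ Δ) f = -72x
D θ Δ (D ∘ θ ∘ Δ) f = -72

the image equals g(x) = -72


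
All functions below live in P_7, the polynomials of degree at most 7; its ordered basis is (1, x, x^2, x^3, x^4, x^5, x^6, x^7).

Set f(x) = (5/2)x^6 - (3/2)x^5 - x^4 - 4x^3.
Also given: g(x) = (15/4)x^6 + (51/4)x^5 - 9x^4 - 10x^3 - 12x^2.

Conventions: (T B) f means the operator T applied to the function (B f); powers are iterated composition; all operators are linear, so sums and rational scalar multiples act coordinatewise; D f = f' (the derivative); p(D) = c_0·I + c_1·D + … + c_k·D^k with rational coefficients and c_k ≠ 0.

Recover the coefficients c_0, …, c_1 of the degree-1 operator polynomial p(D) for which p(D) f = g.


p(D) = (3/2)·I + D, i.e. c_0 = 3/2, c_1 = 1

D^0 f = (5/2)x^6 - (3/2)x^5 - x^4 - 4x^3
D^1 f = 15x^5 - (15/2)x^4 - 4x^3 - 12x^2
matching coefficients of g against c_0 f + c_1 Df + … from the top degree down determines the c_i
solution: c_0 = 3/2, c_1 = 1


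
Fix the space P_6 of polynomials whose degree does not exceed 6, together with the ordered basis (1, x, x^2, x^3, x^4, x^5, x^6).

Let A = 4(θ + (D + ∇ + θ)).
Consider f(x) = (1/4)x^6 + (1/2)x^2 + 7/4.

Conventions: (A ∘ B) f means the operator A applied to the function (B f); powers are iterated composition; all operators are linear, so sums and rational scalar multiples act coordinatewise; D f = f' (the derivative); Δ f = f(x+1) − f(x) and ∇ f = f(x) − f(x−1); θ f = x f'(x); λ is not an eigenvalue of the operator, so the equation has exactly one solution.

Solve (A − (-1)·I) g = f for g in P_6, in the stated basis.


the image equals g(x) = (1/196)x^6 - (12/2009)x^5 + (365/22099)x^4 - (5196/110495)x^3 + (33409/220990)x^2 - (128518/331485)x + 138737/24108

write g with unknown coordinates in the stated basis and equate coefficients in (A − (-1)·I) g = f
solving from the highest basis element down gives g = (1/196)x^6 - (12/2009)x^5 + (365/22099)x^4 - (5196/110495)x^3 + (33409/220990)x^2 - (128518/331485)x + 138737/24108
check: A g = (12/49)x^6 + (12/2009)x^5 - (365/22099)x^4 + (5196/110495)x^3 + (38543/110495)x^2 + (128518/331485)x - 24137/6027
so A g − (-1)·g = (1/4)x^6 + (1/2)x^2 + 7/4 = f ✓


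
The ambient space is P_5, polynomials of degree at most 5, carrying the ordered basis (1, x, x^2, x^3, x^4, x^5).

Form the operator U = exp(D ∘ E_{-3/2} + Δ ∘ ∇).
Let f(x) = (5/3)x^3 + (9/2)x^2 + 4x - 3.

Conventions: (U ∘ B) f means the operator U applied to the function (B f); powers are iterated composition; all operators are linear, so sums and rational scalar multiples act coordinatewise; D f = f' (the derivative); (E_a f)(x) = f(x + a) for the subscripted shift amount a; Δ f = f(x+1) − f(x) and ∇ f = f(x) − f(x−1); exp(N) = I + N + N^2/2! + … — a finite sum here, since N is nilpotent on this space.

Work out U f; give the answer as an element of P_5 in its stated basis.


the image equals g(x) = (5/3)x^3 + (19/2)x^2 + 13x + 107/12

order-1 term: 5x^2 + 4x + 43/4
order-2 term: 5x - 1/2
order-3 term: 5/3
the series for exp(D ∘ E_{-3/2} + Δ ∘ ∇) f terminates at order 3
exp(D ∘ E_{-3/2} + Δ ∘ ∇) f = (5/3)x^3 + (19/2)x^2 + 13x + 107/12


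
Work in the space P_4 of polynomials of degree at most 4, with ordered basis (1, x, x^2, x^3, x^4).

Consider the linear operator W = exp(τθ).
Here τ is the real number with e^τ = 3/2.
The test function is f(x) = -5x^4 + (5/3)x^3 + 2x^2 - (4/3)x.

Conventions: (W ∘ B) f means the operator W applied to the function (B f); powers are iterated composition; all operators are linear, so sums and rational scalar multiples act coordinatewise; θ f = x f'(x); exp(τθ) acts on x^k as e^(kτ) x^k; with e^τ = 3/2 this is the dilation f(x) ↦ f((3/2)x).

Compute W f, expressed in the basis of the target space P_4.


the result is g(x) = -(405/16)x^4 + (45/8)x^3 + (9/2)x^2 - 2x

exp(τθ) x^k = e^(kτ) x^k; with e^τ = 3/2 this sends x^k to (3/2)^k x^k
x ↦ 3/2 x
x^2 ↦ 9/4 x^2
x^3 ↦ 27/8 x^3
x^4 ↦ 81/16 x^4
applying this coordinatewise to f: exp(τθ) f = -(405/16)x^4 + (45/8)x^3 + (9/2)x^2 - 2x


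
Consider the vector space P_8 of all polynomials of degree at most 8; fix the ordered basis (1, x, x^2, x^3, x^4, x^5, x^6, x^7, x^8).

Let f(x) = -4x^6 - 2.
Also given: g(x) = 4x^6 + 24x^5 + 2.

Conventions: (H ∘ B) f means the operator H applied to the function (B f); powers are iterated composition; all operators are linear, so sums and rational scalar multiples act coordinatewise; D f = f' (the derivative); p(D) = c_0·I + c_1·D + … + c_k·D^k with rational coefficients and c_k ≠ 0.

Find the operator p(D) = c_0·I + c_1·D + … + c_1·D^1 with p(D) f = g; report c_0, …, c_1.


c_0 = -1, c_1 = -1

D^0 f = -4x^6 - 2
D^1 f = -24x^5
matching coefficients of g against c_0 f + c_1 Df + … from the top degree down determines the c_i
solution: c_0 = -1, c_1 = -1


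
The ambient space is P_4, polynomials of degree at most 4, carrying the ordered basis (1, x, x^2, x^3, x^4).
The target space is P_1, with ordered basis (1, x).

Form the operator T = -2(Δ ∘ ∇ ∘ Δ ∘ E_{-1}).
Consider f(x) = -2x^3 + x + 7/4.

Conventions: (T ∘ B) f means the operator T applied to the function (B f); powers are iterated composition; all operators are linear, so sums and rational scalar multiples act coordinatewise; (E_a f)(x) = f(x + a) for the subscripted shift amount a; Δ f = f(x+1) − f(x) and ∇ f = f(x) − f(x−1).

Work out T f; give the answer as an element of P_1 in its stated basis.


the result is g(x) = 24

E_{-1} f = -2x^3 + 6x^2 - 5x + 11/4
Δ E_{-1} f = -6x^2 + 6x - 1
∇ Δ E_{-1} f = -12x + 12
Δ (∇ ∘ Δ) E_{-1} f = -12
(-2(Δ ∘ ∇ ∘ Δ ∘ E_{-1})) f = 24


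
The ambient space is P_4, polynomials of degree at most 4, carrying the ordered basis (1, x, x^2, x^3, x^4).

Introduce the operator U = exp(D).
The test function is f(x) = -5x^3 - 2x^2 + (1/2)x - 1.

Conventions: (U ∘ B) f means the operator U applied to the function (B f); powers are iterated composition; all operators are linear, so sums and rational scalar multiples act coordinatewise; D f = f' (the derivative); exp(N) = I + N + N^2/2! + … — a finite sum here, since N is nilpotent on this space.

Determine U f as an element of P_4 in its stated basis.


order-1 term: -15x^2 - 4x + 1/2
order-2 term: -15x - 2
order-3 term: -5
the series for exp(D) f terminates at order 3
exp(D) f = -5x^3 - 17x^2 - (37/2)x - 15/2

g(x) = -5x^3 - 17x^2 - (37/2)x - 15/2


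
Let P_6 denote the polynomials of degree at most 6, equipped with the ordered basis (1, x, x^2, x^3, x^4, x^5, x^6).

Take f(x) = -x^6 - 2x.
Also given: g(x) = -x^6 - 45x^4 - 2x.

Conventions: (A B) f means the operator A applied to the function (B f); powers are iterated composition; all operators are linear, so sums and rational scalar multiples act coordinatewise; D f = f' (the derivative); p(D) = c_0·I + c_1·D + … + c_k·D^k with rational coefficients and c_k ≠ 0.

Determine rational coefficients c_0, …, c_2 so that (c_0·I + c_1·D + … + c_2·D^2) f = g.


p(D) = I + (3/2)·D^2, i.e. c_0 = 1, c_1 = 0, c_2 = 3/2

D^0 f = -x^6 - 2x
D^1 f = -6x^5 - 2
D^2 f = -30x^4
matching coefficients of g against c_0 f + c_1 Df + … from the top degree down determines the c_i
solution: c_0 = 1, c_1 = 0, c_2 = 3/2


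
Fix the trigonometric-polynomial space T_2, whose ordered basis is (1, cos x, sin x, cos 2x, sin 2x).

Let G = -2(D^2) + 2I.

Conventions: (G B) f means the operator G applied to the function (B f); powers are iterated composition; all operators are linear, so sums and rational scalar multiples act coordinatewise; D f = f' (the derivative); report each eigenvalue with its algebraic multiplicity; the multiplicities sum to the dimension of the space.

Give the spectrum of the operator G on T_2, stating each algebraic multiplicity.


image of 1: 2
image of cos x: 4cos x
image of sin x: 4sin x
image of cos 2x: 10cos 2x
image of sin 2x: 10sin 2x
the matrix is diagonal; its diagonal is (2, 4, 4, 10, 10)
for a triangular matrix the eigenvalues are the diagonal entries, with algebraic multiplicity their repetition count

λ = 2 (multiplicity 1), λ = 4 (multiplicity 2), λ = 10 (multiplicity 2)


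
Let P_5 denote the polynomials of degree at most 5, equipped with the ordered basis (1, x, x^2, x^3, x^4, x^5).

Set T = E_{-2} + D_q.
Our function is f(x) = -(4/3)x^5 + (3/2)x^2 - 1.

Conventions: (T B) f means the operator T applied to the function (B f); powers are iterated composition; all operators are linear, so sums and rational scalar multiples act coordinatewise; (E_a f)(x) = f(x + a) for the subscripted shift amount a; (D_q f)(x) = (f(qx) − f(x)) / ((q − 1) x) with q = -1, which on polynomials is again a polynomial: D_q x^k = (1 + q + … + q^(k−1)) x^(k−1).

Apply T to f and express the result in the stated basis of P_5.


g(x) = -(4/3)x^5 + 12x^4 - (160/3)x^3 + (649/6)x^2 - (338/3)x + 143/3

E_{-2} f = -(4/3)x^5 + (40/3)x^4 - (160/3)x^3 + (649/6)x^2 - (338/3)x + 143/3
D_q f = -(4/3)x^4
(E_{-2} + D_q) f = -(4/3)x^5 + 12x^4 - (160/3)x^3 + (649/6)x^2 - (338/3)x + 143/3


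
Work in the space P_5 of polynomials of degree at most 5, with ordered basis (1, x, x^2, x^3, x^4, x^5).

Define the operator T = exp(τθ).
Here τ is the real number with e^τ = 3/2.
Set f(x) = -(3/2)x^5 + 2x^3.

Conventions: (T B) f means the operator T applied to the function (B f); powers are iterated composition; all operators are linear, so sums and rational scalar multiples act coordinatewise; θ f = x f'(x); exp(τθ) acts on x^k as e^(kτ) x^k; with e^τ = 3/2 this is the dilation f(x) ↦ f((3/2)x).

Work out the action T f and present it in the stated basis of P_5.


exp(τθ) x^k = e^(kτ) x^k; with e^τ = 3/2 this sends x^k to (3/2)^k x^k
x^3 ↦ 27/8 x^3
x^5 ↦ 243/32 x^5
applying this coordinatewise to f: exp(τθ) f = -(729/64)x^5 + (27/4)x^3

g(x) = -(729/64)x^5 + (27/4)x^3
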